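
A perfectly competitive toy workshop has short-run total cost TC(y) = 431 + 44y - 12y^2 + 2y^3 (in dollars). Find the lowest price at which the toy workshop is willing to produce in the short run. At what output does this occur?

Short-run supply begins at min AVC. From VC = 44y - 12y^2 + 2y^3, AVC = 44 - 12y + 2y^2.
dAVC/dy = -12 + 4y = 0 gives y = 3. min AVC = 44 - 12·3 + 2·3^2 = 26.
For P < $26 the firm produces nothing.

$26 per unit, at y = 3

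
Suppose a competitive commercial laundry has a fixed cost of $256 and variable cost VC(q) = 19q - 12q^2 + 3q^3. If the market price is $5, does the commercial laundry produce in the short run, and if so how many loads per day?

Shut down

From TC, MC = TC'(q) = 19 - 24q + 9q^2 and AVC = VC/q = 19 - 12q + 3q^2.
The AVC parabola has its vertex at q = 12/6 = 2, where AVC = 19 - 12·2 + 3·2^2 = $7.
With P < min AVC ($5 < $7), every unit sold adds to the loss.
The firm minimizes its loss by shutting down and losing only its fixed cost of $256.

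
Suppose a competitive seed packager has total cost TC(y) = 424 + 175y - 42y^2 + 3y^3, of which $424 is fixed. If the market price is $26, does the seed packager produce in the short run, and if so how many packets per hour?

Shut down

Variable cost is VC = 175y - 42y^2 + 3y^3, so AVC = VC/y = 175 - 42y + 3y^2 and MC = dTC/dy = 175 - 84y + 9y^2.
The AVC parabola has its vertex at y = 42/6 = 7, where AVC = 175 - 42·7 + 3·7^2 = $28.
Since P = $26 < min AVC = $28, price fails to cover variable cost at any output.
The firm minimizes its loss by shutting down and losing only its fixed cost of $424.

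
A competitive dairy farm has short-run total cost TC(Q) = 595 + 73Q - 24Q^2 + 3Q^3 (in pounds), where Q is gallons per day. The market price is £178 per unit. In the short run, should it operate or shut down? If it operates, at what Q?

From TC, MC = TC'(Q) = 73 - 48Q + 9Q^2 and AVC = VC/Q = 73 - 24Q + 3Q^2.
AVC is minimized where dAVC/dQ = -24 + 6Q = 0, at Q = 4; min AVC = 73 - 24·4 + 3·4^2 = £25.
Because £178 ≥ £25, revenue can cover variable cost; the firm operates.
P = MC gives -105 - 48Q + 9Q^2 = 0, with roots -5/3 and 7. Take the larger (rising MC): Q* = 7.
Check: AVC at Q = 7 is £52 ≤ P, so revenue covers variable cost.
Profit = P·Q − TC = 178·7 − 959 = £287.

Produce at Q = 7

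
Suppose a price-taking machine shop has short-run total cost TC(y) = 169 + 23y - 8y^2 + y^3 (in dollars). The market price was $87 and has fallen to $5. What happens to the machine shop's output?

Output falls from 8 to 0 (the firm shuts down)

AVC = 23 - 8y + y^2, minimized at y = 4 where min AVC = $7. MC = 23 - 16y + 3y^2.
With P = $87 above the shutdown price, P = MC gives y = 8.
At P = $5 < min AVC = $7, price no longer covers variable cost at any output, so the firm shuts down: y = 0.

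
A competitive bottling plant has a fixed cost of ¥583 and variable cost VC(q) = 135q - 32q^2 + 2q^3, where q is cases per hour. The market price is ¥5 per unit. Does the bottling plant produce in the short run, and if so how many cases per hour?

Strip out fixed cost: VC = 135q - 32q^2 + 2q^3. Then AVC = 135 - 32q + 2q^2 and MC = 135 - 64q + 6q^2.
The AVC parabola has its vertex at q = 32/4 = 8, where AVC = 135 - 32·8 + 2·8^2 = ¥7.
Since P = ¥5 < min AVC = ¥7, price fails to cover variable cost at any output.
Best response: produce nothing and absorb the ¥583 fixed cost.

Shut down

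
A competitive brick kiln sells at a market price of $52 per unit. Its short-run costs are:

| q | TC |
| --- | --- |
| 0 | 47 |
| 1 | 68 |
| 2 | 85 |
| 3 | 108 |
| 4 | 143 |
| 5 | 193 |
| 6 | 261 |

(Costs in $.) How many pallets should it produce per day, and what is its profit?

q = 5; profit = $67

Compute π = P·q − TC at each output: q=0: -47; q=1: -16; q=2: 19; q=3: 48; q=4: 65; q=5: 67; q=6: 51.
Profit is maximized at q = 5. AVC there is 146/5 = $29.20 ≤ P, so producing beats shutting down (which would give -$47).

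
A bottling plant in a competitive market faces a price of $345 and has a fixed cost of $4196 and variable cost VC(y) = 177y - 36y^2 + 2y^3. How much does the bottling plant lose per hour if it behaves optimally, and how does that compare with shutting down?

Profit = -$276 at y = 14

AVC = 177 - 36y + 2y^2 has its minimum $15 at y = 9; price $345 clears that bar, so the firm operates.
MC = 177 - 72y + 6y^2. Setting P = MC and taking the root on the rising branch gives y* = 14.
TR = 345·14 = 4830. TC = 4196 + 910 = 5106. Profit = 4830 − 5106 = -$276.
That loss of $276 beats the $4196 the firm would lose by shutting down; producing recovers $3920 of fixed cost.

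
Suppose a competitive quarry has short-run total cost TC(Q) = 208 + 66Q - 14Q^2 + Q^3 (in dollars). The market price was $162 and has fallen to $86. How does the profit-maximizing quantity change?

AVC = 66 - 14Q + Q^2, minimized at Q = 7 where min AVC = $17. MC = 66 - 28Q + 3Q^2.
At P = $162 ≥ min AVC, set P = MC on the rising branch: Q = 12.
At P = $86 ≥ min AVC, set P = MC: Q = 10. The firm stays open but cuts output.

Output falls from 12 to 10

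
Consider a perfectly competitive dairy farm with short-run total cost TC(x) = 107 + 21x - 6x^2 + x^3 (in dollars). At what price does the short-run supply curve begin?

The firm shuts down when price falls below the minimum of average variable cost. AVC = VC/x = 21 - 6x + x^2.
At the minimum of AVC, MC = AVC. MC = 21 - 12x + 3x^2; setting MC = AVC gives 2x^2 - 6x = 0, so x = 3. min AVC = 12.
So the shutdown price is $12.

$12 per unit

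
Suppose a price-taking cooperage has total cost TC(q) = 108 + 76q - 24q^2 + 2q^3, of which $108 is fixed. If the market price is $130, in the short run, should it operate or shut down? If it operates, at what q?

Produce at q = 9

Variable cost is VC = 76q - 24q^2 + 2q^3, so AVC = VC/q = 76 - 24q + 2q^2 and MC = dTC/dq = 76 - 48q + 6q^2.
AVC hits its minimum where MC = AVC, at q = 6, giving min AVC = 76 - 24·6 + 2·6^2 = $4.
Because $130 ≥ $4, revenue can cover variable cost; the firm operates.
Solving P = MC: -54 - 48q + 6q^2 = 0 ⇒ q = -1 or 9. On the upward-sloping branch, q* = 9.
Check: AVC at q = 9 is $22 ≤ P, so revenue covers variable cost.
Profit = P·q − TC = 130·9 − 306 = $864.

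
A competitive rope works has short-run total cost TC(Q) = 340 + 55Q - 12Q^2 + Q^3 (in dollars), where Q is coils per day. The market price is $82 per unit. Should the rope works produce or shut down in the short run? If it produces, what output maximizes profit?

Produce at Q = 9

From TC, MC = TC'(Q) = 55 - 24Q + 3Q^2 and AVC = VC/Q = 55 - 12Q + Q^2.
AVC is minimized where dAVC/dQ = -12 + 2Q = 0, at Q = 6; min AVC = 55 - 12·6 + 6^2 = $19.
Because $82 ≥ $19, revenue can cover variable cost; the firm operates.
Solving P = MC: -27 - 24Q + 3Q^2 = 0 ⇒ Q = -1 or 9. On the upward-sloping branch, Q* = 9.
Check: AVC at Q = 9 is $28 ≤ P, so revenue covers variable cost.
Profit = P·Q − TC = 82·9 − 592 = $146.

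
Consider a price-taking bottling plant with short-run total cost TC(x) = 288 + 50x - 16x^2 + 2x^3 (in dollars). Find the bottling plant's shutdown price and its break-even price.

AVC = 50 - 16x + 2x^2; minimized at x = 4, giving min AVC = $18. That is the shutdown price.
ATC = 288/x + 50 - 16x + 2x^2. Setting dATC/dx = −288/x^2 − 16 + 4x = 0 gives x = 6 (since 4·6^3 − 16·6^2 = 288).
min ATC = 288/6 + 50 − 16·6 + 2·6^2 = $74. That is the break-even price.
Between these two prices the firm operates at a loss; above $74 it earns a profit.

Shutdown price = $18; break-even price = $74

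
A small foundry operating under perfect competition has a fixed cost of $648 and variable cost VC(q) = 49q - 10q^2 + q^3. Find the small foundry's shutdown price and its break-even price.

Shutdown price = min AVC. AVC = 49 - 10q + q^2, with vertex at q = 5 and minimum $24.
ATC = 648/q + 49 - 10q + q^2. Setting dATC/dq = −648/q^2 − 10 + 2q = 0 gives q = 9 (since 2·9^3 − 10·9^2 = 648).
min ATC = 648/9 + 49 − 10·9 + 9^2 = $112. That is the break-even price.
For $24 ≤ P < $112 the firm produces at a loss; below $24 it shuts down.

Shutdown price = $24; break-even price = $112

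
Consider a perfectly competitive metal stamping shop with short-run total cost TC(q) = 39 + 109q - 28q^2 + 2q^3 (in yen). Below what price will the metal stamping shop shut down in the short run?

The shutdown price is the minimum of AVC. VC = 109q - 28q^2 + 2q^3, so AVC = 109 - 28q + 2q^2.
At the minimum of AVC, MC = AVC. MC = 109 - 56q + 6q^2; setting MC = AVC gives 4q^2 - 28q = 0, so q = 7. min AVC = 11.
For P < ¥11 the firm produces nothing.

¥11 per unit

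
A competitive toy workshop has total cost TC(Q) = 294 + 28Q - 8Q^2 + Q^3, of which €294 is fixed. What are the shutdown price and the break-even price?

Shutdown price = min AVC. AVC = 28 - 8Q + Q^2, with vertex at Q = 4 and minimum €12.
ATC = 294/Q + 28 - 8Q + Q^2. Setting dATC/dQ = −294/Q^2 − 8 + 2Q = 0 gives Q = 7 (since 2·7^3 − 8·7^2 = 294).
min ATC = 294/7 + 28 − 8·7 + 7^2 = €63. That is the break-even price.
For €12 ≤ P < €63 the firm produces at a loss; below €12 it shuts down.

Shutdown price = €12; break-even price = €63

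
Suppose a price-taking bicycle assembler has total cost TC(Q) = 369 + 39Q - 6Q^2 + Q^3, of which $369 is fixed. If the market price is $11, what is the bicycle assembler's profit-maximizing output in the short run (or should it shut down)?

Shut down

From TC, MC = TC'(Q) = 39 - 12Q + 3Q^2 and AVC = VC/Q = 39 - 6Q + Q^2.
AVC hits its minimum where MC = AVC, at Q = 3, giving min AVC = 39 - 6·3 + 3^2 = $30.
P = $11 lies below min AVC = $30; no output level covers variable cost.
Best response: produce nothing and absorb the $369 fixed cost.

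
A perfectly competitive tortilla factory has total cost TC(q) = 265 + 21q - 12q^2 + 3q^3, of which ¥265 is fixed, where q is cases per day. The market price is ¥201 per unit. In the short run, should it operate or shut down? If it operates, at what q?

Variable cost is VC = 21q - 12q^2 + 3q^3, so AVC = VC/q = 21 - 12q + 3q^2 and MC = dTC/dq = 21 - 24q + 9q^2.
The AVC parabola has its vertex at q = 12/6 = 2, where AVC = 21 - 12·2 + 3·2^2 = ¥9.
P = ¥201 exceeds min AVC = ¥9, so the firm stays open.
P = MC gives -180 - 24q + 9q^2 = 0, with roots -10/3 and 6. Take the larger (rising MC): q* = 6.
Check: AVC at q = 6 is ¥57 ≤ P, so revenue covers variable cost.
Profit = P·q − TC = 201·6 − 607 = ¥599.

Produce at q = 6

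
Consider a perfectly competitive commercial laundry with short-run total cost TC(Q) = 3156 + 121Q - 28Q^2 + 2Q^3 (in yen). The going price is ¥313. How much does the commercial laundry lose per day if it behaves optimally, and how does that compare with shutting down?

Profit = -¥276 at Q = 12

AVC = 121 - 28Q + 2Q^2 has its minimum ¥23 at Q = 7; price ¥313 clears that bar, so the firm operates.
With MC = 121 - 56Q + 6Q^2, P = MC on the upward-sloping part at Q* = 12.
TR = 313·12 = 3756. TC = 3156 + 876 = 4032. Profit = 3756 − 4032 = -¥276.
By producing, the firm covers all variable cost plus ¥2880 of fixed cost; shutting down would lose the full ¥3156.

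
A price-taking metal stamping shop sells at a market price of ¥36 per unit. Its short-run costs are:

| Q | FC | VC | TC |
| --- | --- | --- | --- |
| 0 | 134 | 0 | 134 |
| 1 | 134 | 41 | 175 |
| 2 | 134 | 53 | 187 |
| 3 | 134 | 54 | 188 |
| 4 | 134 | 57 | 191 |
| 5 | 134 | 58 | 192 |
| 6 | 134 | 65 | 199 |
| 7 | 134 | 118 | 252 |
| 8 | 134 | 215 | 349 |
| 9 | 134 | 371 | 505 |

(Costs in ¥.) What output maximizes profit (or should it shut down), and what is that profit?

Q = 6; profit = ¥17

Tabulate TR − TC: Q=0: -134; Q=1: -139; Q=2: -115; Q=3: -80; Q=4: -47; Q=5: -12; Q=6: 17; Q=7: 0; Q=8: -61; Q=9: -181.
Profit is maximized at Q = 6. AVC there is 65/6 = ¥10.83 ≤ P, so producing beats shutting down (which would give -¥134).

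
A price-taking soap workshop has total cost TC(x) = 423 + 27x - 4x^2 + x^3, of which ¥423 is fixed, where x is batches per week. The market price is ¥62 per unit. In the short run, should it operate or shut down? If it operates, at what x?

From TC, MC = TC'(x) = 27 - 8x + 3x^2 and AVC = VC/x = 27 - 4x + x^2.
The AVC parabola has its vertex at x = 4/2 = 2, where AVC = 27 - 4·2 + 2^2 = ¥23.
Because ¥62 ≥ ¥23, revenue can cover variable cost; the firm operates.
P = MC gives -35 - 8x + 3x^2 = 0, with roots -7/3 and 5. Take the larger (rising MC): x* = 5.
Check: AVC at x = 5 is ¥32 ≤ P, so revenue covers variable cost.
Profit = P·x − TC = 62·5 − 583 = -¥273, a loss, but smaller than the ¥423 fixed cost the firm would lose by shutting down.

Produce at x = 5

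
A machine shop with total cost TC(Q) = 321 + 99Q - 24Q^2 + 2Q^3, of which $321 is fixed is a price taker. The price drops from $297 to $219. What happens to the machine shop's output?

MC = 99 - 48Q + 6Q^2; the shutdown threshold is min AVC = $27 (at Q = 6).
At P = $297 ≥ min AVC, set P = MC on the rising branch: Q = 11.
At P = $219 ≥ min AVC, set P = MC: Q = 10. The firm stays open but cuts output.

Output falls from 11 to 10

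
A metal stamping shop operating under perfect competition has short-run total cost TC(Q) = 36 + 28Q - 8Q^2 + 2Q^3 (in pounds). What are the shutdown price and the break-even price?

Shutdown price = min AVC. AVC = 28 - 8Q + 2Q^2, with vertex at Q = 2 and minimum £20.
ATC = 36/Q + 28 - 8Q + 2Q^2. Setting dATC/dQ = −36/Q^2 − 8 + 4Q = 0 gives Q = 3 (since 4·3^3 − 8·3^2 = 36).
min ATC = 36/3 + 28 − 8·3 + 2·3^2 = £34. That is the break-even price.
For £20 ≤ P < £34 the firm produces at a loss; below £20 it shuts down.

Shutdown price = £20; break-even price = £34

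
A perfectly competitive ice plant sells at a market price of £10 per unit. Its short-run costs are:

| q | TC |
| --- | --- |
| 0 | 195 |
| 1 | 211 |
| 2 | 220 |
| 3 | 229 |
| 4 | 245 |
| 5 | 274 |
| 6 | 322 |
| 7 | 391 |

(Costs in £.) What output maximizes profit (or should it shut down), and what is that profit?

Compute π = P·q − TC at each output: q=0: -195; q=1: -201; q=2: -200; q=3: -199; q=4: -205; q=5: -224; q=6: -262; q=7: -321.
Profit is highest at q = 0. Equivalently, the lowest AVC in the table is 34/3 ≈ £11.33 at q = 3, and P = £10 falls below it — price never covers variable cost, so the firm shuts down and loses only its fixed cost.

q = 0 (shut down); profit = -£195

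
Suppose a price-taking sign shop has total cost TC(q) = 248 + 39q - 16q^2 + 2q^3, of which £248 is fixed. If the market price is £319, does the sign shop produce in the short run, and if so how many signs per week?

Produce at q = 10

Strip out fixed cost: VC = 39q - 16q^2 + 2q^3. Then AVC = 39 - 16q + 2q^2 and MC = 39 - 32q + 6q^2.
The AVC parabola has its vertex at q = 16/4 = 4, where AVC = 39 - 16·4 + 2·4^2 = £7.
Because £319 ≥ £7, revenue can cover variable cost; the firm operates.
Set P = MC: 319 = 39 - 32q + 6q^2 → -280 - 32q + 6q^2 = 0. The roots are q = -14/3 and q = 10; the profit-maximizing output is on the rising part of MC, so q* = 10.
Check: AVC at q = 10 is £79 ≤ P, so revenue covers variable cost.
Profit = P·q − TC = 319·10 − 1038 = £2152.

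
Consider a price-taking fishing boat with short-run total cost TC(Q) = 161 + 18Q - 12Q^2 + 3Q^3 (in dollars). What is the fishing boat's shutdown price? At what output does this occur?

$6 per unit, at Q = 2

The shutdown price is the minimum of AVC. VC = 18Q - 12Q^2 + 3Q^3, so AVC = 18 - 12Q + 3Q^2.
At the minimum of AVC, MC = AVC. MC = 18 - 24Q + 9Q^2; setting MC = AVC gives 6Q^2 - 12Q = 0, so Q = 2. min AVC = 6.
The firm shuts down for any P below $6.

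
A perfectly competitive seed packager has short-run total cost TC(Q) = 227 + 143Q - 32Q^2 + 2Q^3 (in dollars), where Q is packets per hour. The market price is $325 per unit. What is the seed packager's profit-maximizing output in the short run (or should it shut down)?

From TC, MC = TC'(Q) = 143 - 64Q + 6Q^2 and AVC = VC/Q = 143 - 32Q + 2Q^2.
The AVC parabola has its vertex at Q = 32/4 = 8, where AVC = 143 - 32·8 + 2·8^2 = $15.
Because $325 ≥ $15, revenue can cover variable cost; the firm operates.
Set P = MC: 325 = 143 - 64Q + 6Q^2 → -182 - 64Q + 6Q^2 = 0. The roots are Q = -7/3 and Q = 13; the profit-maximizing output is on the rising part of MC, so Q* = 13.
Check: AVC at Q = 13 is $65 ≤ P, so revenue covers variable cost.
Profit = P·Q − TC = 325·13 − 1072 = $3153.

Produce at Q = 13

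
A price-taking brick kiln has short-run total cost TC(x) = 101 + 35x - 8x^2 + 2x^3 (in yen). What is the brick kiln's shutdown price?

Short-run supply begins at min AVC. From VC = 35x - 8x^2 + 2x^3, AVC = 35 - 8x + 2x^2.
At the minimum of AVC, MC = AVC. MC = 35 - 16x + 6x^2; setting MC = AVC gives 4x^2 - 8x = 0, so x = 2. min AVC = 27.
So the shutdown price is ¥27.

¥27 per unit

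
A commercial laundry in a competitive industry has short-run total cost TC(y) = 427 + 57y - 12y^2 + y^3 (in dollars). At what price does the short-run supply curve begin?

$21 per unit

The firm shuts down when price falls below the minimum of average variable cost. AVC = VC/y = 57 - 12y + y^2.
dAVC/dy = -12 + 2y = 0 gives y = 6. min AVC = 57 - 12·6 + 6^2 = 21.
The firm shuts down for any P below $21.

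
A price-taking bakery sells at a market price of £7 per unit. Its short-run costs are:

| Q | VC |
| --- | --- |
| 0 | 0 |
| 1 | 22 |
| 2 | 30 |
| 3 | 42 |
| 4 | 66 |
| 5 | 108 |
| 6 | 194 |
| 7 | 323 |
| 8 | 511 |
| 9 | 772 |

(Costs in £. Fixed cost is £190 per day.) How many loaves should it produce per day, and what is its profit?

Compute π = P·Q − TC at each output: Q=0: -190; Q=1: -205; Q=2: -206; Q=3: -211; Q=4: -228; Q=5: -263; Q=6: -342; Q=7: -464; Q=8: -645; Q=9: -899.
Profit is highest at Q = 0. Equivalently, the lowest AVC in the table is 42/3 ≈ £14 at Q = 3, and P = £7 falls below it — price never covers variable cost, so the firm shuts down and loses only its fixed cost.

Q = 0 (shut down); profit = -£190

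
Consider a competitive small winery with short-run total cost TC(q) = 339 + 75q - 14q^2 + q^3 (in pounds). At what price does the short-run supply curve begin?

£26 per unit

Short-run supply begins at min AVC. From VC = 75q - 14q^2 + q^3, AVC = 75 - 14q + q^2.
dAVC/dq = -14 + 2q = 0 gives q = 7. min AVC = 75 - 14·7 + 7^2 = 26.
For P < £26 the firm produces nothing.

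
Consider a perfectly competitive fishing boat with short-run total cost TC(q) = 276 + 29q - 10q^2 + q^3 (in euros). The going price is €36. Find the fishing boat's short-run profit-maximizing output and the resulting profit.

AVC = 29 - 10q + q^2; min AVC = €4 at q = 5. Since P = €36 ≥ min AVC, the firm produces.
MC = 29 - 20q + 3q^2. Setting P = MC and taking the root on the rising branch gives q* = 7.
TR = 36·7 = 252. TC = 276 + 56 = 332. Profit = 252 − 332 = -€80.
That loss of €80 beats the €276 the firm would lose by shutting down; producing recovers €196 of fixed cost.

Profit = -€80 at q = 7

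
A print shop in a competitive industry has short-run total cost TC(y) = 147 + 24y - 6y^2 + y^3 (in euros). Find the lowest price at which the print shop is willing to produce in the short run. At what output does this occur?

The shutdown price is the minimum of AVC. VC = 24y - 6y^2 + y^3, so AVC = 24 - 6y + y^2.
At the minimum of AVC, MC = AVC. MC = 24 - 12y + 3y^2; setting MC = AVC gives 2y^2 - 6y = 0, so y = 3. min AVC = 15.
So the shutdown price is €15.

€15 per unit, at y = 3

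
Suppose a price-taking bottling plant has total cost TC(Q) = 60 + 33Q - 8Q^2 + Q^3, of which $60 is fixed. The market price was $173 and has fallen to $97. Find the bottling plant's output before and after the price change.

Output falls from 10 to 8

AVC = 33 - 8Q + Q^2, minimized at Q = 4 where min AVC = $17. MC = 33 - 16Q + 3Q^2.
At P = $173 ≥ min AVC, set P = MC on the rising branch: Q = 10.
At P = $97 ≥ min AVC, set P = MC: Q = 8. The firm stays open but cuts output.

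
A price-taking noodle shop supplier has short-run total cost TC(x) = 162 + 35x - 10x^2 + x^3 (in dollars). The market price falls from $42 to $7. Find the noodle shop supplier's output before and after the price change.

AVC = 35 - 10x + x^2, minimized at x = 5 where min AVC = $10. MC = 35 - 20x + 3x^2.
At P = $42 ≥ min AVC, set P = MC on the rising branch: x = 7.
At P = $7 < min AVC = $10, price no longer covers variable cost at any output, so the firm shuts down: x = 0.

Output falls from 7 to 0 (the firm shuts down)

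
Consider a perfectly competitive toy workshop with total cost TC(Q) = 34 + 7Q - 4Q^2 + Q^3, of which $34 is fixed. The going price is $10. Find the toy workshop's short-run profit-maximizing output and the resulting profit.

AVC = 7 - 4Q + Q^2 has its minimum $3 at Q = 2; price $10 clears that bar, so the firm operates.
MC = 7 - 8Q + 3Q^2. Setting P = MC and taking the root on the rising branch gives Q* = 3.
TR = 10·3 = 30. TC = 34 + 12 = 46. Profit = 30 − 46 = -$16.
By producing, the firm covers all variable cost plus $18 of fixed cost; shutting down would lose the full $34.

Profit = -$16 at Q = 3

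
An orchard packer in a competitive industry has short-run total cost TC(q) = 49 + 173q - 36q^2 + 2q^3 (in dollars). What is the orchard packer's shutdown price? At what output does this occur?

$11 per unit, at q = 9

The firm shuts down when price falls below the minimum of average variable cost. AVC = VC/q = 173 - 36q + 2q^2.
At the minimum of AVC, MC = AVC. MC = 173 - 72q + 6q^2; setting MC = AVC gives 4q^2 - 36q = 0, so q = 9. min AVC = 11.
So the shutdown price is $11.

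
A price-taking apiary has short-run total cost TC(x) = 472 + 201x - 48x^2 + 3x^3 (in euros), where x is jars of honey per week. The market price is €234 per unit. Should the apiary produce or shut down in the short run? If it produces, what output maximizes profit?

Variable cost is VC = 201x - 48x^2 + 3x^3, so AVC = VC/x = 201 - 48x + 3x^2 and MC = dTC/dx = 201 - 96x + 9x^2.
AVC is minimized where dAVC/dx = -48 + 6x = 0, at x = 8; min AVC = 201 - 48·8 + 3·8^2 = €9.
Since P = €234 ≥ min AVC = €9, price covers variable cost and the firm should produce.
Solving P = MC: -33 - 96x + 9x^2 = 0 ⇒ x = -1/3 or 11. On the upward-sloping branch, x* = 11.
Check: AVC at x = 11 is €36 ≤ P, so revenue covers variable cost.
Profit = P·x − TC = 234·11 − 868 = €1706.

Produce at x = 11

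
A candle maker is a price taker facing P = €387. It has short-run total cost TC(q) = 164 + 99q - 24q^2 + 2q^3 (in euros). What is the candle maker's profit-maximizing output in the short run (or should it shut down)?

Produce at q = 12

Strip out fixed cost: VC = 99q - 24q^2 + 2q^3. Then AVC = 99 - 24q + 2q^2 and MC = 99 - 48q + 6q^2.
AVC hits its minimum where MC = AVC, at q = 6, giving min AVC = 99 - 24·6 + 2·6^2 = €27.
P = €387 exceeds min AVC = €27, so the firm stays open.
Solving P = MC: -288 - 48q + 6q^2 = 0 ⇒ q = -4 or 12. On the upward-sloping branch, q* = 12.
Check: AVC at q = 12 is €99 ≤ P, so revenue covers variable cost.
Profit = P·q − TC = 387·12 − 1352 = €3292.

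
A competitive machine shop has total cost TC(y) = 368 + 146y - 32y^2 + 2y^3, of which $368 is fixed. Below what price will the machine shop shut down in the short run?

The shutdown price is the minimum of AVC. VC = 146y - 32y^2 + 2y^3, so AVC = 146 - 32y + 2y^2.
dAVC/dy = -32 + 4y = 0 gives y = 8. min AVC = 146 - 32·8 + 2·8^2 = 18.
The firm shuts down for any P below $18.

$18 per unit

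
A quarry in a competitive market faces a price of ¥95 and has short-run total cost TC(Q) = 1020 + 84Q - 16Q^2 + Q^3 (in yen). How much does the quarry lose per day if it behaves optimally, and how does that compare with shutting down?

Profit = -¥294 at Q = 11

AVC = 84 - 16Q + Q^2 has its minimum ¥20 at Q = 8; price ¥95 clears that bar, so the firm operates.
MC = 84 - 32Q + 3Q^2. Setting P = MC and taking the root on the rising branch gives Q* = 11.
TR = 95·11 = 1045. TC = 1020 + 319 = 1339. Profit = 1045 − 1339 = -¥294.
That loss of ¥294 beats the ¥1020 the firm would lose by shutting down; producing recovers ¥726 of fixed cost.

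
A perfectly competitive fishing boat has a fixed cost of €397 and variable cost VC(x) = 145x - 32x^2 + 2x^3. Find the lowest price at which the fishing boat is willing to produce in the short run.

€17 per unit

Short-run supply begins at min AVC. From VC = 145x - 32x^2 + 2x^3, AVC = 145 - 32x + 2x^2.
At the minimum of AVC, MC = AVC. MC = 145 - 64x + 6x^2; setting MC = AVC gives 4x^2 - 32x = 0, so x = 8. min AVC = 17.
So the shutdown price is €17.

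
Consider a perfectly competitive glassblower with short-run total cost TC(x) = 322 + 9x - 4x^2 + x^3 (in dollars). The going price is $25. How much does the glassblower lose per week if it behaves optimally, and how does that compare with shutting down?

AVC = 9 - 4x + x^2 has its minimum $5 at x = 2; price $25 clears that bar, so the firm operates.
MC = 9 - 8x + 3x^2. Setting P = MC and taking the root on the rising branch gives x* = 4.
TR = 25·4 = 100. TC = 322 + 36 = 358. Profit = 100 − 358 = -$258.
Shutting down would mean losing the fixed cost of $322, so operating at a loss of $258 is better by $64.

Profit = -$258 at x = 4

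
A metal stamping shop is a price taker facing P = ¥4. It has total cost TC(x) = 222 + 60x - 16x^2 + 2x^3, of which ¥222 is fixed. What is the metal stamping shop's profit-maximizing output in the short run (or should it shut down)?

Shut down

Variable cost is VC = 60x - 16x^2 + 2x^3, so AVC = VC/x = 60 - 16x + 2x^2 and MC = dTC/dx = 60 - 32x + 6x^2.
The AVC parabola has its vertex at x = 16/4 = 4, where AVC = 60 - 16·4 + 2·4^2 = ¥28.
Since P = ¥4 < min AVC = ¥28, price fails to cover variable cost at any output.
The firm minimizes its loss by shutting down and losing only its fixed cost of ¥222.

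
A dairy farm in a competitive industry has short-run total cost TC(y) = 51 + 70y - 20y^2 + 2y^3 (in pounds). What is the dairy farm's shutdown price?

Short-run supply begins at min AVC. From VC = 70y - 20y^2 + 2y^3, AVC = 70 - 20y + 2y^2.
dAVC/dy = -20 + 4y = 0 gives y = 5. min AVC = 70 - 20·5 + 2·5^2 = 20.
The firm shuts down for any P below £20.

£20 per unit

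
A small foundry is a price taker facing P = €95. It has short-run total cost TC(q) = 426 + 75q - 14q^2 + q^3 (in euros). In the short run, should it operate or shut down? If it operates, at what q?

Produce at q = 10

From TC, MC = TC'(q) = 75 - 28q + 3q^2 and AVC = VC/q = 75 - 14q + q^2.
AVC hits its minimum where MC = AVC, at q = 7, giving min AVC = 75 - 14·7 + 7^2 = €26.
Because €95 ≥ €26, revenue can cover variable cost; the firm operates.
Solving P = MC: -20 - 28q + 3q^2 = 0 ⇒ q = -2/3 or 10. On the upward-sloping branch, q* = 10.
Check: AVC at q = 10 is €35 ≤ P, so revenue covers variable cost.
Profit = P·q − TC = 95·10 − 776 = €174.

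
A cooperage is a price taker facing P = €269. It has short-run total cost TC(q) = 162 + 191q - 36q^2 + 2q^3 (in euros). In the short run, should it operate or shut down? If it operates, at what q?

From TC, MC = TC'(q) = 191 - 72q + 6q^2 and AVC = VC/q = 191 - 36q + 2q^2.
AVC hits its minimum where MC = AVC, at q = 9, giving min AVC = 191 - 36·9 + 2·9^2 = €29.
Because €269 ≥ €29, revenue can cover variable cost; the firm operates.
Solving P = MC: -78 - 72q + 6q^2 = 0 ⇒ q = -1 or 13. On the upward-sloping branch, q* = 13.
Check: AVC at q = 13 is €61 ≤ P, so revenue covers variable cost.
Profit = P·q − TC = 269·13 − 955 = €2542.

Produce at q = 13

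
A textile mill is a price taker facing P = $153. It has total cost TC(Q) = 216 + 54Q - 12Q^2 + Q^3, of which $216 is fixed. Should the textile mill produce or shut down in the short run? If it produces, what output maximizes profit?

Produce at Q = 11

From TC, MC = TC'(Q) = 54 - 24Q + 3Q^2 and AVC = VC/Q = 54 - 12Q + Q^2.
AVC is minimized where dAVC/dQ = -12 + 2Q = 0, at Q = 6; min AVC = 54 - 12·6 + 6^2 = $18.
P = $153 exceeds min AVC = $18, so the firm stays open.
Set P = MC: 153 = 54 - 24Q + 3Q^2 → -99 - 24Q + 3Q^2 = 0. The roots are Q = -3 and Q = 11; the profit-maximizing output is on the rising part of MC, so Q* = 11.
Check: AVC at Q = 11 is $43 ≤ P, so revenue covers variable cost.
Profit = P·Q − TC = 153·11 − 689 = $994.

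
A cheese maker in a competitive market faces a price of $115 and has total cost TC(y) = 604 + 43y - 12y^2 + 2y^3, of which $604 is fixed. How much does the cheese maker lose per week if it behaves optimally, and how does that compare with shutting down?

AVC = 43 - 12y + 2y^2; min AVC = $25 at y = 3. Since P = $115 ≥ min AVC, the firm produces.
With MC = 43 - 24y + 6y^2, P = MC on the upward-sloping part at y* = 6.
TR = 115·6 = 690. TC = 604 + 258 = 862. Profit = 690 − 862 = -$172.
By producing, the firm covers all variable cost plus $432 of fixed cost; shutting down would lose the full $604.

Profit = -$172 at y = 6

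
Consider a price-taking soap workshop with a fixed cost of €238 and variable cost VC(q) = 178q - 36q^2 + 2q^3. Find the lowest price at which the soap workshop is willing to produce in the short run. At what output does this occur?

The firm shuts down when price falls below the minimum of average variable cost. AVC = VC/q = 178 - 36q + 2q^2.
dAVC/dq = -36 + 4q = 0 gives q = 9. min AVC = 178 - 36·9 + 2·9^2 = 16.
For P < €16 the firm produces nothing.

€16 per unit, at q = 9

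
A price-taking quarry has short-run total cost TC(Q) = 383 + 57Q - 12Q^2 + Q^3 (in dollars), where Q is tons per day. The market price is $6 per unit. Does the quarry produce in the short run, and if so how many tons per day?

Shut down

Variable cost is VC = 57Q - 12Q^2 + Q^3, so AVC = VC/Q = 57 - 12Q + Q^2 and MC = dTC/dQ = 57 - 24Q + 3Q^2.
AVC hits its minimum where MC = AVC, at Q = 6, giving min AVC = 57 - 12·6 + 6^2 = $21.
With P < min AVC ($6 < $21), every unit sold adds to the loss.
The firm minimizes its loss by shutting down and losing only its fixed cost of $383.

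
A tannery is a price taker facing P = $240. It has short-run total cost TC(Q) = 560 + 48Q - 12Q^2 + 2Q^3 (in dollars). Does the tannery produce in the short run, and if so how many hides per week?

Produce at Q = 8

Variable cost is VC = 48Q - 12Q^2 + 2Q^3, so AVC = VC/Q = 48 - 12Q + 2Q^2 and MC = dTC/dQ = 48 - 24Q + 6Q^2.
The AVC parabola has its vertex at Q = 12/4 = 3, where AVC = 48 - 12·3 + 2·3^2 = $30.
Because $240 ≥ $30, revenue can cover variable cost; the firm operates.
P = MC gives -192 - 24Q + 6Q^2 = 0, with roots -4 and 8. Take the larger (rising MC): Q* = 8.
Check: AVC at Q = 8 is $80 ≤ P, so revenue covers variable cost.
Profit = P·Q − TC = 240·8 − 1200 = $720.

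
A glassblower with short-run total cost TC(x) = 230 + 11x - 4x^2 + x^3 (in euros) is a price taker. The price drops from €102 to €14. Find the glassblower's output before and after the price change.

Output falls from 7 to 3

AVC = 11 - 4x + x^2, minimized at x = 2 where min AVC = €7. MC = 11 - 8x + 3x^2.
With P = €102 above the shutdown price, P = MC gives x = 7.
At P = €14 ≥ min AVC, set P = MC: x = 3. The firm stays open but cuts output.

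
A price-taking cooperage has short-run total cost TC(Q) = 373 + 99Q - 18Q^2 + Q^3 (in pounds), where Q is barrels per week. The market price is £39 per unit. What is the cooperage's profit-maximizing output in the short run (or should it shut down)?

Produce at Q = 10

Variable cost is VC = 99Q - 18Q^2 + Q^3, so AVC = VC/Q = 99 - 18Q + Q^2 and MC = dTC/dQ = 99 - 36Q + 3Q^2.
AVC hits its minimum where MC = AVC, at Q = 9, giving min AVC = 99 - 18·9 + 9^2 = £18.
Because £39 ≥ £18, revenue can cover variable cost; the firm operates.
Solving P = MC: 60 - 36Q + 3Q^2 = 0 ⇒ Q = 2 or 10. On the upward-sloping branch, Q* = 10.
Check: AVC at Q = 10 is £19 ≤ P, so revenue covers variable cost.
Profit = P·Q − TC = 39·10 − 563 = -£173, a loss, but smaller than the £373 fixed cost the firm would lose by shutting down.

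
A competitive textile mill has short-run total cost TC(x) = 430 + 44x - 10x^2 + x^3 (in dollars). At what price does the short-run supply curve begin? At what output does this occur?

$19 per unit, at x = 5

Short-run supply begins at min AVC. From VC = 44x - 10x^2 + x^3, AVC = 44 - 10x + x^2.
dAVC/dx = -10 + 2x = 0 gives x = 5. min AVC = 44 - 10·5 + 5^2 = 19.
The firm shuts down for any P below $19.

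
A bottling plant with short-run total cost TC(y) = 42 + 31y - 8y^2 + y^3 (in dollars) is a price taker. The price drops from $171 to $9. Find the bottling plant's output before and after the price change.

AVC = 31 - 8y + y^2, minimized at y = 4 where min AVC = $15. MC = 31 - 16y + 3y^2.
At P = $171 ≥ min AVC, set P = MC on the rising branch: y = 10.
At P = $9 < min AVC = $15, price no longer covers variable cost at any output, so the firm shuts down: y = 0.

Output falls from 10 to 0 (the firm shuts down)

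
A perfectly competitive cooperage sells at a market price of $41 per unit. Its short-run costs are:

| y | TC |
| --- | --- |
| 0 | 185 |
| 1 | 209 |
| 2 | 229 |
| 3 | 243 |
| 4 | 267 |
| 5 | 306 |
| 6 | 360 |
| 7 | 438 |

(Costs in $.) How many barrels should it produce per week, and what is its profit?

y = 5; profit = -$101

Compute π = P·y − TC at each output: y=0: -185; y=1: -168; y=2: -147; y=3: -120; y=4: -103; y=5: -101; y=6: -114; y=7: -151.
Profit is maximized at y = 5. AVC there is 121/5 = $24.20 ≤ P, so producing beats shutting down (which would give -$185).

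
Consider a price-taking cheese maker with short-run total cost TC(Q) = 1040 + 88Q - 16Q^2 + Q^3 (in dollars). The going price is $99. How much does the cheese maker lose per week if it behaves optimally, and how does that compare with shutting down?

Profit = -$314 at Q = 11

AVC = 88 - 16Q + Q^2 has its minimum $24 at Q = 8; price $99 clears that bar, so the firm operates.
MC = 88 - 32Q + 3Q^2. Setting P = MC and taking the root on the rising branch gives Q* = 11.
TR = 99·11 = 1089. TC = 1040 + 363 = 1403. Profit = 1089 − 1403 = -$314.
Shutting down would mean losing the fixed cost of $1040, so operating at a loss of $314 is better by $726.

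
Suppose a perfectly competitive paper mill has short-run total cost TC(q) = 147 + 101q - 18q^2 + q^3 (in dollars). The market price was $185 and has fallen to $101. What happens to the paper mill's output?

Output falls from 14 to 12

MC = 101 - 36q + 3q^2; the shutdown threshold is min AVC = $20 (at q = 9).
With P = $185 above the shutdown price, P = MC gives q = 14.
At P = $101 ≥ min AVC, set P = MC: q = 12. The firm stays open but cuts output.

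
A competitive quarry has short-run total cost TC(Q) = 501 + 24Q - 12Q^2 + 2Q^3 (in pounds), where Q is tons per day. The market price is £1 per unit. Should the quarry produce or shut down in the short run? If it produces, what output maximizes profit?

Variable cost is VC = 24Q - 12Q^2 + 2Q^3, so AVC = VC/Q = 24 - 12Q + 2Q^2 and MC = dTC/dQ = 24 - 24Q + 6Q^2.
The AVC parabola has its vertex at Q = 12/4 = 3, where AVC = 24 - 12·3 + 2·3^2 = £6.
With P < min AVC (£1 < £6), every unit sold adds to the loss.
The firm minimizes its loss by shutting down and losing only its fixed cost of £501.

Shut down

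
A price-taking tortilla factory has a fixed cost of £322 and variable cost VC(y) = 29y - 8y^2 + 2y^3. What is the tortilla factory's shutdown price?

The firm shuts down when price falls below the minimum of average variable cost. AVC = VC/y = 29 - 8y + 2y^2.
At the minimum of AVC, MC = AVC. MC = 29 - 16y + 6y^2; setting MC = AVC gives 4y^2 - 8y = 0, so y = 2. min AVC = 21.
The firm shuts down for any P below £21.

£21 per unit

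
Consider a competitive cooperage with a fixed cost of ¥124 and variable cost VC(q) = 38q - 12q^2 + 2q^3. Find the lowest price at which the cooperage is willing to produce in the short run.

The shutdown price is the minimum of AVC. VC = 38q - 12q^2 + 2q^3, so AVC = 38 - 12q + 2q^2.
At the minimum of AVC, MC = AVC. MC = 38 - 24q + 6q^2; setting MC = AVC gives 4q^2 - 12q = 0, so q = 3. min AVC = 20.
For P < ¥20 the firm produces nothing.

¥20 per unit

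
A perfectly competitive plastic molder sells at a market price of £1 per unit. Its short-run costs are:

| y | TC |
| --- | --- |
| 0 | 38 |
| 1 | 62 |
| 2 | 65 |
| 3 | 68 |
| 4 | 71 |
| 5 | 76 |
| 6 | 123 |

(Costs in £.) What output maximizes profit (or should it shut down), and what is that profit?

Compute π = P·y − TC at each output: y=0: -38; y=1: -61; y=2: -63; y=3: -65; y=4: -67; y=5: -71; y=6: -117.
Profit is highest at y = 0. Equivalently, the lowest AVC in the table is 38/5 ≈ £7.60 at y = 5, and P = £1 falls below it — price never covers variable cost, so the firm shuts down and loses only its fixed cost.

y = 0 (shut down); profit = -£38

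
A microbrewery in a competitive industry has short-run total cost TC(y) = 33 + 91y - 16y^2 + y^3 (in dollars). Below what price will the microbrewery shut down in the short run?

$27 per unit

Short-run supply begins at min AVC. From VC = 91y - 16y^2 + y^3, AVC = 91 - 16y + y^2.
At the minimum of AVC, MC = AVC. MC = 91 - 32y + 3y^2; setting MC = AVC gives 2y^2 - 16y = 0, so y = 8. min AVC = 27.
So the shutdown price is $27.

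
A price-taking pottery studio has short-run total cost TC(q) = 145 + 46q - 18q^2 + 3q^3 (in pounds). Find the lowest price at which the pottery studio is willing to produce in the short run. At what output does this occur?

Short-run supply begins at min AVC. From VC = 46q - 18q^2 + 3q^3, AVC = 46 - 18q + 3q^2.
dAVC/dq = -18 + 6q = 0 gives q = 3. min AVC = 46 - 18·3 + 3·3^2 = 19.
So the shutdown price is £19.

£19 per unit, at q = 3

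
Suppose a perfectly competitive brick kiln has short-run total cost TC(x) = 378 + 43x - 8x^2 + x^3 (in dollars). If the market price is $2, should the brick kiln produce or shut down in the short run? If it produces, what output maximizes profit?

Shut down

Variable cost is VC = 43x - 8x^2 + x^3, so AVC = VC/x = 43 - 8x + x^2 and MC = dTC/dx = 43 - 16x + 3x^2.
AVC hits its minimum where MC = AVC, at x = 4, giving min AVC = 43 - 8·4 + 4^2 = $27.
With P < min AVC ($2 < $27), every unit sold adds to the loss.
Shutting down limits the loss to fixed cost, $378.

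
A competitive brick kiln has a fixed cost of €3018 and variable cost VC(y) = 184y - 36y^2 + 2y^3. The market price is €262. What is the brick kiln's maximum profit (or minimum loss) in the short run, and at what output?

Profit = -€314 at y = 13

AVC = 184 - 36y + 2y^2; min AVC = €22 at y = 9. Since P = €262 ≥ min AVC, the firm produces.
MC = 184 - 72y + 6y^2. Setting P = MC and taking the root on the rising branch gives y* = 13.
TR = 262·13 = 3406. TC = 3018 + 702 = 3720. Profit = 3406 − 3720 = -€314.
By producing, the firm covers all variable cost plus €2704 of fixed cost; shutting down would lose the full €3018.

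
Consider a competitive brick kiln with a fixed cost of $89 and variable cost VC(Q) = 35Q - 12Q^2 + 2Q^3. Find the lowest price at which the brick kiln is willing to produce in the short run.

$17 per unit

Short-run supply begins at min AVC. From VC = 35Q - 12Q^2 + 2Q^3, AVC = 35 - 12Q + 2Q^2.
dAVC/dQ = -12 + 4Q = 0 gives Q = 3. min AVC = 35 - 12·3 + 2·3^2 = 17.
So the shutdown price is $17.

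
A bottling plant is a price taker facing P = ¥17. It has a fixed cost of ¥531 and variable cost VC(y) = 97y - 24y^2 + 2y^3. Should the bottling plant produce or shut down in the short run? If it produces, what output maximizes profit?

Shut down

From TC, MC = TC'(y) = 97 - 48y + 6y^2 and AVC = VC/y = 97 - 24y + 2y^2.
The AVC parabola has its vertex at y = 24/4 = 6, where AVC = 97 - 24·6 + 2·6^2 = ¥25.
P = ¥17 lies below min AVC = ¥25; no output level covers variable cost.
The firm minimizes its loss by shutting down and losing only its fixed cost of ¥531.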